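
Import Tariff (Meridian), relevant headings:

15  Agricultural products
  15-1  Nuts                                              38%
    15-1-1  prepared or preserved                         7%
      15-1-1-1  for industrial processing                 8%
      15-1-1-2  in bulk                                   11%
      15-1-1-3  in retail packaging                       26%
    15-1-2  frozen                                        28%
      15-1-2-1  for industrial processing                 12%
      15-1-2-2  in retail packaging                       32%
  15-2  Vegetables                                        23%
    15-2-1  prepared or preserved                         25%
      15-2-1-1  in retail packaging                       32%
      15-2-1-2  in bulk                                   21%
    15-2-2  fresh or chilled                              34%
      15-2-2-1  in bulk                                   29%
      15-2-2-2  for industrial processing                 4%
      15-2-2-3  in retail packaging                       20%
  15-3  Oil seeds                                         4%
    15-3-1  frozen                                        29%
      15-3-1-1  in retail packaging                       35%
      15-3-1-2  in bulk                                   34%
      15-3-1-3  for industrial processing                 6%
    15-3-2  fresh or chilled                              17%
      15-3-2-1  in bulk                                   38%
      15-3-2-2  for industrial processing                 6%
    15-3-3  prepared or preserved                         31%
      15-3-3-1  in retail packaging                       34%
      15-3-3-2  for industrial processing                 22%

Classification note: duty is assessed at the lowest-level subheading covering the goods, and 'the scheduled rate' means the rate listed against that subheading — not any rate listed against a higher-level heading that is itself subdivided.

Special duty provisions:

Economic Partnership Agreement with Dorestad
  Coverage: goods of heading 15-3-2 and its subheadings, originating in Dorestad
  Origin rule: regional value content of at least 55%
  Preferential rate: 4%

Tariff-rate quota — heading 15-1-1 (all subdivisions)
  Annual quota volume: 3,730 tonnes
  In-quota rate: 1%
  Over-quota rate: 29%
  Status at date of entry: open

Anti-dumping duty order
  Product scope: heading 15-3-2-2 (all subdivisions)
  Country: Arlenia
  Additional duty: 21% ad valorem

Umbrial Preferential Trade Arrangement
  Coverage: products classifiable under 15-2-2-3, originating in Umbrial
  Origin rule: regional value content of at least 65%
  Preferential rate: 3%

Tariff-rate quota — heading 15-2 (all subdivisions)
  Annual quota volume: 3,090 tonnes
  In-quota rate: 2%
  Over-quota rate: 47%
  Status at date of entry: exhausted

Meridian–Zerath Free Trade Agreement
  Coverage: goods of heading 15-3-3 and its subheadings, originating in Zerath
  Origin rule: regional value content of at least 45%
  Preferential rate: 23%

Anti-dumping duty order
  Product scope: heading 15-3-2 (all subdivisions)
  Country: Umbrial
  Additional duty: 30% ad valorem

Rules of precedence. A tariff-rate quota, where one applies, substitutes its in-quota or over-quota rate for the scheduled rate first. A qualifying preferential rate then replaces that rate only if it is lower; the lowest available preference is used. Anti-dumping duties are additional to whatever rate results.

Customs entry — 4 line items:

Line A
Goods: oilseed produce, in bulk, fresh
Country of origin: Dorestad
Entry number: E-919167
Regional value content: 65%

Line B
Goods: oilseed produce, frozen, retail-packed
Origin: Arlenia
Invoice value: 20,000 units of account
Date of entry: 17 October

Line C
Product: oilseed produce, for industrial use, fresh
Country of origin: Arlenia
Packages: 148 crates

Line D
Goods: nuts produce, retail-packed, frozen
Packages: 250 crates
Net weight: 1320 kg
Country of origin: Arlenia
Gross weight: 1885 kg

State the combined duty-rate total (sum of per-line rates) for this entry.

Line A: oilseed → 15-3; fresh → 15-3-2; in bulk → 15-3-2-1. Scheduled 38%. Dorestad agreement on 15-3-2: RVC ≥ 55% → 4% available; preferential 4%. → 4%.
Line B: oilseed → 15-3; frozen → 15-3-1; retail-packed → 15-3-1-1. Scheduled 35%. No special measure applies. → 35%.
Line C: oilseed → 15-3; fresh → 15-3-2; for industrial use → 15-3-2-2. Scheduled 6%. anti-dumping (Arlenia, 15-3-2-2): +21%; total 6% + 21% = 27%. → 27%.
Line D: nuts → 15-1; frozen → 15-1-2; retail-packed → 15-1-2-2. Scheduled 32%. No special measure applies. → 32%.
Sum: 4% + 35% + 27% + 32% = 98%.

98%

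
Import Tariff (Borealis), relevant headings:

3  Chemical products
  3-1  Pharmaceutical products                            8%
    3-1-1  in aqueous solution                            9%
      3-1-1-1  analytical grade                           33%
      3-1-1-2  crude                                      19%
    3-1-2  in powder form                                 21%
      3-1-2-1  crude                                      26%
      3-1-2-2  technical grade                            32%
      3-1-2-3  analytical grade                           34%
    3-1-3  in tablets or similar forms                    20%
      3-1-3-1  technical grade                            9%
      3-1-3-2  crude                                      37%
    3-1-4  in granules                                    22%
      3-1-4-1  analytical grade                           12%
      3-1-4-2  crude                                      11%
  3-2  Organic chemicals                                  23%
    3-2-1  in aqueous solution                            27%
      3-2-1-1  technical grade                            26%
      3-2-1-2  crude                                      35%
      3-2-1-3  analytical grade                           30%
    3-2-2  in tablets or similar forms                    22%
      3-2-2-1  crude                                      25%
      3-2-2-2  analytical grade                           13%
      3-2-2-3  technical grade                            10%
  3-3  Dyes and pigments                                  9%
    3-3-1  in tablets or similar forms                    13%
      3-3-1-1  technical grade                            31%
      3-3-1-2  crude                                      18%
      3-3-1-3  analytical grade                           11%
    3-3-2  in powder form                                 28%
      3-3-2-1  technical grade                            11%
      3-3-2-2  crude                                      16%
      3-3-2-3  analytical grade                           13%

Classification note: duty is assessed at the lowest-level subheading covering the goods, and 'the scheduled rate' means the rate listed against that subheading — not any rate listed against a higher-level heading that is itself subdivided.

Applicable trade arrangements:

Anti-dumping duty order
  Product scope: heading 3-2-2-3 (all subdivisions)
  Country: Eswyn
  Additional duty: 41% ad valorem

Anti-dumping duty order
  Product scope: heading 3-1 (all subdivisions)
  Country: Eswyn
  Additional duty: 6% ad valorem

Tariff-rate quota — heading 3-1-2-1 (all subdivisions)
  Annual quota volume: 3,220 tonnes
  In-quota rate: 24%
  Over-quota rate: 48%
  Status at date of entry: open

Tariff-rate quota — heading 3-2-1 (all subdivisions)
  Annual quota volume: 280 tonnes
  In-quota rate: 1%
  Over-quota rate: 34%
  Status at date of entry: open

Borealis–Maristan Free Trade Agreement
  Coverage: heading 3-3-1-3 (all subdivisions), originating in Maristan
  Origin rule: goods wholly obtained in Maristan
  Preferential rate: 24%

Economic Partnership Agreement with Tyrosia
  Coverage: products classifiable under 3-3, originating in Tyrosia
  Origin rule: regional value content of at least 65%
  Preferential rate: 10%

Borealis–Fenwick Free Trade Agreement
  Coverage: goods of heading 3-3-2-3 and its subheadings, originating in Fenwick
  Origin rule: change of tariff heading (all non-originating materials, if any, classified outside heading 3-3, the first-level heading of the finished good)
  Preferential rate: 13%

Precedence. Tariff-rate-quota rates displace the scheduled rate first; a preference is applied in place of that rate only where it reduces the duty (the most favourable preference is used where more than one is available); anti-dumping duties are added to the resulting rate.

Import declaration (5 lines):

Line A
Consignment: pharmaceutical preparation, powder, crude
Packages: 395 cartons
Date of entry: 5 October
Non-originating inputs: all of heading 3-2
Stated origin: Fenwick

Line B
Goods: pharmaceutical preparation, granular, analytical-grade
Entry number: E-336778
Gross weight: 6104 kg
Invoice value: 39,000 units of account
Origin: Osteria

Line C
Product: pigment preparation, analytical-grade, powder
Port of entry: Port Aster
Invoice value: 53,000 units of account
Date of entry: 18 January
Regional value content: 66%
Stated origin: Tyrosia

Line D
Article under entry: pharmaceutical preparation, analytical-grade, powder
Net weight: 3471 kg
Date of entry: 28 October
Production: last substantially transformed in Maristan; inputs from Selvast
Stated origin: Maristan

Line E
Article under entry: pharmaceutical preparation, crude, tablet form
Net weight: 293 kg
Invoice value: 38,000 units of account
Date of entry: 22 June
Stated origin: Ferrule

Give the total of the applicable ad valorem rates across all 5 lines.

Line A: pharmaceutical → 3-1; powder → 3-1-2; crude → 3-1-2-1. Scheduled 26%. quota on 3-1-2-1 open → in-quota 24%; Fenwick agreement on 3-3-2-3: 3-1-2-1 not covered. → 24%.
Line B: pharmaceutical → 3-1; granular → 3-1-4; analytical-grade → 3-1-4-1. Scheduled 12%. No special measure applies. → 12%.
Line C: pigment → 3-3; powder → 3-3-2; analytical-grade → 3-3-2-3. Scheduled 13%. Tyrosia agreement on 3-3: RVC ≥ 65% → 10% available; preferential 10%. → 10%.
Line D: pharmaceutical → 3-1; powder → 3-1-2; analytical-grade → 3-1-2-3. Scheduled 34%. Maristan agreement on 3-3-1-3: 3-1-2-3 not covered. → 34%.
Line E: pharmaceutical → 3-1; tablet form → 3-1-3; crude → 3-1-3-2. Scheduled 37%. No special measure applies. → 37%.
Sum: 24% + 12% + 10% + 34% + 37% = 117%.

117%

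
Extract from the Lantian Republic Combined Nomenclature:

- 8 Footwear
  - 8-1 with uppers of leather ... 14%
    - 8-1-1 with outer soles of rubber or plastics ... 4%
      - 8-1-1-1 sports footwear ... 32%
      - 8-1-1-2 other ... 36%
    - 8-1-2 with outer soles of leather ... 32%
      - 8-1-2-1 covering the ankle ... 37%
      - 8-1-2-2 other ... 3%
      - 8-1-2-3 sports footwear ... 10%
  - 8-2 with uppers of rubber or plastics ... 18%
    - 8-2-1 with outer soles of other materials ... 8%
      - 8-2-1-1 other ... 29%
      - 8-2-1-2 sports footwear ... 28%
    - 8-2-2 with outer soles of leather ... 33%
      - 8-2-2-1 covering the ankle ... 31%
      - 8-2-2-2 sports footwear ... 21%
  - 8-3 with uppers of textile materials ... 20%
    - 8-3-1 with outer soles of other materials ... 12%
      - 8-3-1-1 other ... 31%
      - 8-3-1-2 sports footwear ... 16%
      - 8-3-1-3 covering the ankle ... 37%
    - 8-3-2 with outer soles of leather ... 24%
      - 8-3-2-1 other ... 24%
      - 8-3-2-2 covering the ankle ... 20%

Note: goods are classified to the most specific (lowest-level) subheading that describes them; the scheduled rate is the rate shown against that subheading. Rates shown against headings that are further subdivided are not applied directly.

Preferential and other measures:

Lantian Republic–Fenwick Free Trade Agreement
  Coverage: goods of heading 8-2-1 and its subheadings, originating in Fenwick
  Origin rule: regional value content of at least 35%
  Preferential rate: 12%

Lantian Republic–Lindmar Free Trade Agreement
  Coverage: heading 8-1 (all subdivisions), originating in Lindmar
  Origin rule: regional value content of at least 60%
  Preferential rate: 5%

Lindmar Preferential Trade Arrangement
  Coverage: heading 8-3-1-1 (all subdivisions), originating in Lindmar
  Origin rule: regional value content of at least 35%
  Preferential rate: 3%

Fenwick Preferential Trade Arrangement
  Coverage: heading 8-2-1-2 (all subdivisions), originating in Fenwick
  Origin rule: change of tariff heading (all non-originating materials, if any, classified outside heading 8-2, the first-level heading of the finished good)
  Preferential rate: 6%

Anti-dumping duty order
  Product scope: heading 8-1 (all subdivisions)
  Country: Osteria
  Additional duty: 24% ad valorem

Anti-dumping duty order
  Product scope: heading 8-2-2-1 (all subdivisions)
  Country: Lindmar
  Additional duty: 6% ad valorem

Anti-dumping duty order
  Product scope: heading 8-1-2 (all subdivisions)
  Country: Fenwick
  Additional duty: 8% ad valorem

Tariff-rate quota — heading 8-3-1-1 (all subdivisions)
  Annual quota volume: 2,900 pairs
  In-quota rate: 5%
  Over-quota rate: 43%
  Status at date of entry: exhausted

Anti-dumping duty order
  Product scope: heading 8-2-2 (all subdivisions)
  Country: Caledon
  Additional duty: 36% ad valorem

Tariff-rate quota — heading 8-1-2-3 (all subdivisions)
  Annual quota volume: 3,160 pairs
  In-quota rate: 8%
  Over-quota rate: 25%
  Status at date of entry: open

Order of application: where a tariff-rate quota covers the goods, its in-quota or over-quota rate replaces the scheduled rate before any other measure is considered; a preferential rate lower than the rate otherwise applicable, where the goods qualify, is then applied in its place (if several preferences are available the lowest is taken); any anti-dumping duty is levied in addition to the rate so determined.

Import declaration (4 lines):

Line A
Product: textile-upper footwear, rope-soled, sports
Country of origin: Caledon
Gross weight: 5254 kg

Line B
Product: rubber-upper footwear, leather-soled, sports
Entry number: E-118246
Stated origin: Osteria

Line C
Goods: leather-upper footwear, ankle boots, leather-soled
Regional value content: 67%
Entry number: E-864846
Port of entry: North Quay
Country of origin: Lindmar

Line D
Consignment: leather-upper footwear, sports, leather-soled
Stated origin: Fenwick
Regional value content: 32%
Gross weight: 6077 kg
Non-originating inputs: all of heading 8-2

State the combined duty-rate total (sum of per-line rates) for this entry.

Line A: textile-upper → 8-3; rope-soled → 8-3-1; sports → 8-3-1-2. Scheduled 16%. No special measure applies. → 16%.
Line B: rubber-upper → 8-2; leather-soled → 8-2-2; sports → 8-2-2-2. Scheduled 21%. No special measure applies. → 21%.
Line C: leather-upper → 8-1; leather-soled → 8-1-2; ankle boots → 8-1-2-1. Scheduled 37%. Lindmar agreement on 8-1: RVC ≥ 60% → 5% available; Lindmar agreement on 8-3-1-1: 8-1-2-1 not covered; preferential 5%. → 5%.
Line D: leather-upper → 8-1; leather-soled → 8-1-2; sports → 8-1-2-3. Scheduled 10%. quota on 8-1-2-3 open → in-quota 8%; Fenwick agreement on 8-2-1: 8-1-2-3 not covered; Fenwick agreement on 8-2-1-2: 8-1-2-3 not covered; anti-dumping (Fenwick, 8-1-2): +8%; total 8% + 8% = 16%. → 16%.
Sum: 16% + 21% + 5% + 16% = 58%.

58%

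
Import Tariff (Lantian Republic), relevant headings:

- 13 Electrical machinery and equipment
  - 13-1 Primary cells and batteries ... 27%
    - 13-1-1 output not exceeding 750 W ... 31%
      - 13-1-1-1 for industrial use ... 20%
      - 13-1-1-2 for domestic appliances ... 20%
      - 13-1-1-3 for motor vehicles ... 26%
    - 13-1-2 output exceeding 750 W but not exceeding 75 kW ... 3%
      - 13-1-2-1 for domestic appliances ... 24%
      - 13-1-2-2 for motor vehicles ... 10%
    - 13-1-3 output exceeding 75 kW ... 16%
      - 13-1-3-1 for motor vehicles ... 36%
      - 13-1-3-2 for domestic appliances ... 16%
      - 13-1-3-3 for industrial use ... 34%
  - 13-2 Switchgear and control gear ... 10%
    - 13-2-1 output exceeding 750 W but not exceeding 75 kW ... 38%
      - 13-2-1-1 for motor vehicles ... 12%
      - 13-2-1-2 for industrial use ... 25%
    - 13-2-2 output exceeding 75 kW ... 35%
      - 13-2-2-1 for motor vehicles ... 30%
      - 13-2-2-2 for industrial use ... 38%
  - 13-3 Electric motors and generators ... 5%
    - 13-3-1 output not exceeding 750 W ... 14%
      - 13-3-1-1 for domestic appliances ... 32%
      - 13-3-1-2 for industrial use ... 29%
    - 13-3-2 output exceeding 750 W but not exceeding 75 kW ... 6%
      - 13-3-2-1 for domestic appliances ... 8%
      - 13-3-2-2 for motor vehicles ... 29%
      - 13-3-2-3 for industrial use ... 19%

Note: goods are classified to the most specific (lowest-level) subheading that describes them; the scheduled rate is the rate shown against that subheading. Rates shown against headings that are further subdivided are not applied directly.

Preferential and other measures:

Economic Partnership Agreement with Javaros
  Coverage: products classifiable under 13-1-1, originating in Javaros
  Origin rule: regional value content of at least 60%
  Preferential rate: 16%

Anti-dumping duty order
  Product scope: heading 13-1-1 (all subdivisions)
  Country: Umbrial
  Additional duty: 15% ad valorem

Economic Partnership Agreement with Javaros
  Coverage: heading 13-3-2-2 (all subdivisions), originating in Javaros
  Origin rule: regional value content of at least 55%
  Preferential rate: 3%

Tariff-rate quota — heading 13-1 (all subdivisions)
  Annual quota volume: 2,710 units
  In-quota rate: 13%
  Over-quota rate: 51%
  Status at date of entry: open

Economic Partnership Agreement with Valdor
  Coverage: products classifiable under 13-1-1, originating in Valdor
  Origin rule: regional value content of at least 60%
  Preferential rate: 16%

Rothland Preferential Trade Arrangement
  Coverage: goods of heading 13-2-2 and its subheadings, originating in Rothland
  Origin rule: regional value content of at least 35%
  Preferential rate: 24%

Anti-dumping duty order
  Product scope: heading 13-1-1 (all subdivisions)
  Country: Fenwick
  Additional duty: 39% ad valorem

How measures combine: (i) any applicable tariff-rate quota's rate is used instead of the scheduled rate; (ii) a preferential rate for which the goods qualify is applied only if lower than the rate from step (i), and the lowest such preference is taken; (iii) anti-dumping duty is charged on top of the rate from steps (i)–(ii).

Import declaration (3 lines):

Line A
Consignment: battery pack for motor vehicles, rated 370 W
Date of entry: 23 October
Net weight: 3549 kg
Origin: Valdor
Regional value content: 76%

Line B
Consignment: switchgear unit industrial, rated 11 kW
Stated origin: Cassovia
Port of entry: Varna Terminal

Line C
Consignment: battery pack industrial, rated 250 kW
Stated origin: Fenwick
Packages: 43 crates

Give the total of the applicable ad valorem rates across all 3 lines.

Line A: battery pack → 13-1; rated 370 W → 13-1-1; for motor vehicles → 13-1-1-3. Scheduled 26%. quota on 13-1 open → in-quota 13%; Valdor agreement on 13-1-1: RVC ≥ 60% → 16% available; preference 16% not lower than 13% → no reduction. → 13%.
Line B: switchgear unit → 13-2; rated 11 kW → 13-2-1; industrial → 13-2-1-2. Scheduled 25%. No special measure applies. → 25%.
Line C: battery pack → 13-1; rated 250 kW → 13-1-3; industrial → 13-1-3-3. Scheduled 34%. quota on 13-1 open → in-quota 13%. → 13%.
Sum: 13% + 25% + 13% = 51%.

51%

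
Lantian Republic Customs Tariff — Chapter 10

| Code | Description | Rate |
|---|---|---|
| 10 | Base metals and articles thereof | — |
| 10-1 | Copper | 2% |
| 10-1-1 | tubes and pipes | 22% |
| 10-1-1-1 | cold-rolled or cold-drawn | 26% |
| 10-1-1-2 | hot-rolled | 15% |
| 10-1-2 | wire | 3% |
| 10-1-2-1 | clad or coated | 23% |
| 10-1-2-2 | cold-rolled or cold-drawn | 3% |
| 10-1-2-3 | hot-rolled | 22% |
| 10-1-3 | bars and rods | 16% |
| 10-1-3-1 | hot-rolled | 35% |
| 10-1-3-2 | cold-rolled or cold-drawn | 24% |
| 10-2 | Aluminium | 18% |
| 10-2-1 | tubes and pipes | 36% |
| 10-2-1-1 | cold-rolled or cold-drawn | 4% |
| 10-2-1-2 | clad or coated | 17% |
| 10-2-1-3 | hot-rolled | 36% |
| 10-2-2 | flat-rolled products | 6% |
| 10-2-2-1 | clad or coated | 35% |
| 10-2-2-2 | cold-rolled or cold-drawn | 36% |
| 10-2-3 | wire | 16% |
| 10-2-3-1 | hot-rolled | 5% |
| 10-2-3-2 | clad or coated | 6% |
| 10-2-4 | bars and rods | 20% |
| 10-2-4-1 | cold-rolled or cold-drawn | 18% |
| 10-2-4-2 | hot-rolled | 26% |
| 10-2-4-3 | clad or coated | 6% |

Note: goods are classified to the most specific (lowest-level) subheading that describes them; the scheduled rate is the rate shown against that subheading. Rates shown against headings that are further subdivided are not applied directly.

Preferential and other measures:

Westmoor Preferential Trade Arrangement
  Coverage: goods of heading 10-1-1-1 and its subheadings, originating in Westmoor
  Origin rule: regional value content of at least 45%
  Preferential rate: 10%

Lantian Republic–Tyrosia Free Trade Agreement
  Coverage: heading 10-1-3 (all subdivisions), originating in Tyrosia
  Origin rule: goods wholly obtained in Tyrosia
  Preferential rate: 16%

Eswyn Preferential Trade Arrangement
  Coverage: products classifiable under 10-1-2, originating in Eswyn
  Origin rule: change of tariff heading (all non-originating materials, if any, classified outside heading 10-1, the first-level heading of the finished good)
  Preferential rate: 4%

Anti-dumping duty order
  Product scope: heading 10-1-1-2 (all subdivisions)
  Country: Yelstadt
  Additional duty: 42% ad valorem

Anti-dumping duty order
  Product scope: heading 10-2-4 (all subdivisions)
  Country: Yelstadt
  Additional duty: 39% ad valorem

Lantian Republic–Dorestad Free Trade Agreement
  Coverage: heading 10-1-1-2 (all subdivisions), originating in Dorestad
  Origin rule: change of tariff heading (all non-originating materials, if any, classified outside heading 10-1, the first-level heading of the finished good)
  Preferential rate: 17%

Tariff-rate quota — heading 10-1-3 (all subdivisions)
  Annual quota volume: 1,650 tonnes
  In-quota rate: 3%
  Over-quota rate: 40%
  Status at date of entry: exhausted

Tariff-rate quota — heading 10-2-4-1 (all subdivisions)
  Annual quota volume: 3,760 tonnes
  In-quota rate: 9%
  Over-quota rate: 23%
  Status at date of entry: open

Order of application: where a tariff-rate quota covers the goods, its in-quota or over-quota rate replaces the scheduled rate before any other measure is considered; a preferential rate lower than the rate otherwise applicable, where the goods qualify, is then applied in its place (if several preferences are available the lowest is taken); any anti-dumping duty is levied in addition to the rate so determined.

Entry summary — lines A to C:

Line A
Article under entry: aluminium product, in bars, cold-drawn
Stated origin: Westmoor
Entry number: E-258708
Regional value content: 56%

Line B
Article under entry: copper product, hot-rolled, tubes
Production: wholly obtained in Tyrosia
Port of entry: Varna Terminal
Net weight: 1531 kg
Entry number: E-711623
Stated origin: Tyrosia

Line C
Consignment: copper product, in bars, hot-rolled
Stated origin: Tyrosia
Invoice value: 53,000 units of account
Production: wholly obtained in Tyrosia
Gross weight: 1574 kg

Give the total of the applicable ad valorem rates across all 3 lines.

40%

Line A: aluminium → 10-2; in bars → 10-2-4; cold-drawn → 10-2-4-1. Scheduled 18%. quota on 10-2-4-1 open → in-quota 9%; Westmoor agreement on 10-1-1-1: 10-2-4-1 not covered. → 9%.
Line B: copper → 10-1; tubes → 10-1-1; hot-rolled → 10-1-1-2. Scheduled 15%. Tyrosia agreement on 10-1-3: 10-1-1-2 not covered. → 15%.
Line C: copper → 10-1; in bars → 10-1-3; hot-rolled → 10-1-3-1. Scheduled 35%. quota on 10-1-3 exhausted → over-quota 40%; Tyrosia agreement on 10-1-3: wholly obtained → 16% available; preferential 16%. → 16%.
Sum: 9% + 15% + 16% = 40%.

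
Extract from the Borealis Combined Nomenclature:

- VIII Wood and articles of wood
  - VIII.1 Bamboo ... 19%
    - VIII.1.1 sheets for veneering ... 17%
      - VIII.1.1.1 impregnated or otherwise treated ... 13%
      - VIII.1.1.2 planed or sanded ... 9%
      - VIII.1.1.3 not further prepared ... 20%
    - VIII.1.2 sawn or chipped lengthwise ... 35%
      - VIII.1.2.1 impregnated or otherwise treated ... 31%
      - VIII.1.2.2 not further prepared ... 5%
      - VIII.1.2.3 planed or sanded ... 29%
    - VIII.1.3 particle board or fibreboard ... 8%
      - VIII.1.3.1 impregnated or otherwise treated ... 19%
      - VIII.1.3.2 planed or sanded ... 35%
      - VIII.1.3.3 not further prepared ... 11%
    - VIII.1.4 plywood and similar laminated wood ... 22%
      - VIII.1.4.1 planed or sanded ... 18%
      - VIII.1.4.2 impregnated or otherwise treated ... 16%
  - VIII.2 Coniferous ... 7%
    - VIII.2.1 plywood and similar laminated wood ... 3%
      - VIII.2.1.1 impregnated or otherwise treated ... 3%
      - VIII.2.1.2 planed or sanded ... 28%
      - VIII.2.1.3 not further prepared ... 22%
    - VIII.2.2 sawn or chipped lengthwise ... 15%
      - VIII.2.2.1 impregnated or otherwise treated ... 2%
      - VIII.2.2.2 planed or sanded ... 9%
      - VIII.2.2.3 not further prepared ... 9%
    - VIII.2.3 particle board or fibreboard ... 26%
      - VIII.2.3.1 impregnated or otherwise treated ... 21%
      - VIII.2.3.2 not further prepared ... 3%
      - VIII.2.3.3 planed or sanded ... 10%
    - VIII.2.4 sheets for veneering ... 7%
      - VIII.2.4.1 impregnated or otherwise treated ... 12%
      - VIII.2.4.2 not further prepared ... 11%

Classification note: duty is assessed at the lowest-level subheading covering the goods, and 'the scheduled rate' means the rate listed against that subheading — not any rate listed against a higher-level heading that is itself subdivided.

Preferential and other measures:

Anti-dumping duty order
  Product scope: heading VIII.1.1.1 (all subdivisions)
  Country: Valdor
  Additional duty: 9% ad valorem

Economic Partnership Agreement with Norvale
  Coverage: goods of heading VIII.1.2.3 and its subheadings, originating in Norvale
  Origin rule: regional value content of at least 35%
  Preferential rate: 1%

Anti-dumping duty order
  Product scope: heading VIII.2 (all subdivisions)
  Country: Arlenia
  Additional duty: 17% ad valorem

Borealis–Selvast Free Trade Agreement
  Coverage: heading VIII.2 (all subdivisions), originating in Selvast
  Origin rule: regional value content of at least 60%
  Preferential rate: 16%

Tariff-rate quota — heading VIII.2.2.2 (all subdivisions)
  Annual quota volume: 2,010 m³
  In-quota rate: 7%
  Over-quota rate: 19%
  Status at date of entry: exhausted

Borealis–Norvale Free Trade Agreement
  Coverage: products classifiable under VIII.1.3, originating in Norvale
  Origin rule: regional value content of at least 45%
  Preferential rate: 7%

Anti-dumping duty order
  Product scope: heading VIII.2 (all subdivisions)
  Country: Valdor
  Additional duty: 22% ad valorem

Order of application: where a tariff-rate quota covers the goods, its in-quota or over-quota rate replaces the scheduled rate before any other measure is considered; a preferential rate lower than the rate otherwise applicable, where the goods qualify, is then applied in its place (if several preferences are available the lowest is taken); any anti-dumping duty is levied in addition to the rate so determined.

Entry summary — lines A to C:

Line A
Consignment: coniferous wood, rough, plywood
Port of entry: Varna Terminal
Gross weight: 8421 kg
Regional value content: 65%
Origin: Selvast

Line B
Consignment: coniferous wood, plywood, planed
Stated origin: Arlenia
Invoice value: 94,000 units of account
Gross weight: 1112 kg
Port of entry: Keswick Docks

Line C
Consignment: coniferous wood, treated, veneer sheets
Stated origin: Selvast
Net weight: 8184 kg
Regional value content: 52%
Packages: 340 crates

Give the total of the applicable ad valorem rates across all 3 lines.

73%

Line A: coniferous → VIII.2; plywood → VIII.2.1; rough → VIII.2.1.3. Scheduled 22%. Selvast agreement on VIII.2: RVC ≥ 60% → 16% available; preferential 16%. → 16%.
Line B: coniferous → VIII.2; plywood → VIII.2.1; planed → VIII.2.1.2. Scheduled 28%. anti-dumping (Arlenia, VIII.2): +17%; total 28% + 17% = 45%. → 45%.
Line C: coniferous → VIII.2; veneer sheets → VIII.2.4; treated → VIII.2.4.1. Scheduled 12%. Selvast agreement on VIII.2: RVC < 60%. → 12%.
Sum: 16% + 45% + 12% = 73%.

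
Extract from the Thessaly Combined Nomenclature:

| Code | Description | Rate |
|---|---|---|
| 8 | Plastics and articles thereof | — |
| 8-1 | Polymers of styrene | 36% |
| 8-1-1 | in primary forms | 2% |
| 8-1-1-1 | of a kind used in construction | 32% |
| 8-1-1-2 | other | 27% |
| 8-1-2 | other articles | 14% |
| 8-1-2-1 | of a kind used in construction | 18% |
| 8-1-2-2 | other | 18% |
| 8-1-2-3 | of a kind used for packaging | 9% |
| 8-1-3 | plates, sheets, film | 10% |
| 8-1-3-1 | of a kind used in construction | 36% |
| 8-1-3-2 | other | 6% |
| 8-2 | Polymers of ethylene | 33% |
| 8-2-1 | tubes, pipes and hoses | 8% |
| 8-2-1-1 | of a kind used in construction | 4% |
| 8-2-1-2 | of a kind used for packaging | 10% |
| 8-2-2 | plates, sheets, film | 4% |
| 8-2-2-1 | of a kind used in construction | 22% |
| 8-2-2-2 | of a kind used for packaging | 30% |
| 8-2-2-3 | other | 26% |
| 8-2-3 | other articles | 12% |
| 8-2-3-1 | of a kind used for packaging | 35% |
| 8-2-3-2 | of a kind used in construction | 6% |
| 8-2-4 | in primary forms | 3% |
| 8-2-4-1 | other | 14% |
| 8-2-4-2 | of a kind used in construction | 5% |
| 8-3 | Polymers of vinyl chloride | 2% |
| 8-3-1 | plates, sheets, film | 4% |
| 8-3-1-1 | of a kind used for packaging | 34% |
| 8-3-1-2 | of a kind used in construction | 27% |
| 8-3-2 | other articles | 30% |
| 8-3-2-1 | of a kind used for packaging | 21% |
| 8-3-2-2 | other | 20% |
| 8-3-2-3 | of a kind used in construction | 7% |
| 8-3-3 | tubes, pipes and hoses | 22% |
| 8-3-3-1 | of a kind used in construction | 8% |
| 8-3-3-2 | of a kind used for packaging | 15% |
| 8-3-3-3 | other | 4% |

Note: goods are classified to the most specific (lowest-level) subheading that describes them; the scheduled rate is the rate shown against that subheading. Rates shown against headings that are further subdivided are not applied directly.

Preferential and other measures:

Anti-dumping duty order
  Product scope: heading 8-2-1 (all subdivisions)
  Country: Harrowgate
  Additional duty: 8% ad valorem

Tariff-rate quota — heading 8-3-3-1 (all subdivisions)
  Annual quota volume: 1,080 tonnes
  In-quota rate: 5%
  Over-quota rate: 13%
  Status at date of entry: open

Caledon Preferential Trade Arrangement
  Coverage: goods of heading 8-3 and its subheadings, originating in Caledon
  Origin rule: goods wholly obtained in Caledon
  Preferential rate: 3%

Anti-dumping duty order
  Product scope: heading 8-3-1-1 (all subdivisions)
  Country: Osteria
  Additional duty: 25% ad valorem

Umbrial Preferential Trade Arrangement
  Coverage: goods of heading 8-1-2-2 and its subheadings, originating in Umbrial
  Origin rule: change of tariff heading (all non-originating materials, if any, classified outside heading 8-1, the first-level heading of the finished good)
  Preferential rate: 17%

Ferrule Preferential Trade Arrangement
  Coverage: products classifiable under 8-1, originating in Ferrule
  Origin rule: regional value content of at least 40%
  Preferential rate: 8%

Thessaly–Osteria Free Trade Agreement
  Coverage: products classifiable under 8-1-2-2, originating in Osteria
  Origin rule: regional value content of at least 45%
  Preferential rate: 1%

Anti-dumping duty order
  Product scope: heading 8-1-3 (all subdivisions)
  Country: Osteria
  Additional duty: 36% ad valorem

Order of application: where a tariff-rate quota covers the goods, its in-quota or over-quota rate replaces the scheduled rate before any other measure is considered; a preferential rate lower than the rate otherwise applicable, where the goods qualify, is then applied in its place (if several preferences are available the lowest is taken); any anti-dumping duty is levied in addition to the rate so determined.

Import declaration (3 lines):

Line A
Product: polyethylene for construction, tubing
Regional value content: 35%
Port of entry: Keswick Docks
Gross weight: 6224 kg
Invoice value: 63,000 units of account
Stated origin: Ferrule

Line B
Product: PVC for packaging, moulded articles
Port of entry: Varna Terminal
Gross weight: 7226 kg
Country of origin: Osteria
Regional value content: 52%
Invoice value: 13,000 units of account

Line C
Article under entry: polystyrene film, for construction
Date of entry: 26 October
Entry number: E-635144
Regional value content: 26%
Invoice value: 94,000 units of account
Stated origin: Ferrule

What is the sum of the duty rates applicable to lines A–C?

Line A: polyethylene → 8-2; tubing → 8-2-1; for construction → 8-2-1-1. Scheduled 4%. Ferrule agreement on 8-1: 8-2-1-1 not covered. → 4%.
Line B: PVC → 8-3; moulded articles → 8-3-2; for packaging → 8-3-2-1. Scheduled 21%. Osteria agreement on 8-1-2-2: 8-3-2-1 not covered. → 21%.
Line C: polystyrene → 8-1; film → 8-1-3; for construction → 8-1-3-1. Scheduled 36%. Ferrule agreement on 8-1: RVC < 40%. → 36%.
Sum: 4% + 21% + 36% = 61%.

61%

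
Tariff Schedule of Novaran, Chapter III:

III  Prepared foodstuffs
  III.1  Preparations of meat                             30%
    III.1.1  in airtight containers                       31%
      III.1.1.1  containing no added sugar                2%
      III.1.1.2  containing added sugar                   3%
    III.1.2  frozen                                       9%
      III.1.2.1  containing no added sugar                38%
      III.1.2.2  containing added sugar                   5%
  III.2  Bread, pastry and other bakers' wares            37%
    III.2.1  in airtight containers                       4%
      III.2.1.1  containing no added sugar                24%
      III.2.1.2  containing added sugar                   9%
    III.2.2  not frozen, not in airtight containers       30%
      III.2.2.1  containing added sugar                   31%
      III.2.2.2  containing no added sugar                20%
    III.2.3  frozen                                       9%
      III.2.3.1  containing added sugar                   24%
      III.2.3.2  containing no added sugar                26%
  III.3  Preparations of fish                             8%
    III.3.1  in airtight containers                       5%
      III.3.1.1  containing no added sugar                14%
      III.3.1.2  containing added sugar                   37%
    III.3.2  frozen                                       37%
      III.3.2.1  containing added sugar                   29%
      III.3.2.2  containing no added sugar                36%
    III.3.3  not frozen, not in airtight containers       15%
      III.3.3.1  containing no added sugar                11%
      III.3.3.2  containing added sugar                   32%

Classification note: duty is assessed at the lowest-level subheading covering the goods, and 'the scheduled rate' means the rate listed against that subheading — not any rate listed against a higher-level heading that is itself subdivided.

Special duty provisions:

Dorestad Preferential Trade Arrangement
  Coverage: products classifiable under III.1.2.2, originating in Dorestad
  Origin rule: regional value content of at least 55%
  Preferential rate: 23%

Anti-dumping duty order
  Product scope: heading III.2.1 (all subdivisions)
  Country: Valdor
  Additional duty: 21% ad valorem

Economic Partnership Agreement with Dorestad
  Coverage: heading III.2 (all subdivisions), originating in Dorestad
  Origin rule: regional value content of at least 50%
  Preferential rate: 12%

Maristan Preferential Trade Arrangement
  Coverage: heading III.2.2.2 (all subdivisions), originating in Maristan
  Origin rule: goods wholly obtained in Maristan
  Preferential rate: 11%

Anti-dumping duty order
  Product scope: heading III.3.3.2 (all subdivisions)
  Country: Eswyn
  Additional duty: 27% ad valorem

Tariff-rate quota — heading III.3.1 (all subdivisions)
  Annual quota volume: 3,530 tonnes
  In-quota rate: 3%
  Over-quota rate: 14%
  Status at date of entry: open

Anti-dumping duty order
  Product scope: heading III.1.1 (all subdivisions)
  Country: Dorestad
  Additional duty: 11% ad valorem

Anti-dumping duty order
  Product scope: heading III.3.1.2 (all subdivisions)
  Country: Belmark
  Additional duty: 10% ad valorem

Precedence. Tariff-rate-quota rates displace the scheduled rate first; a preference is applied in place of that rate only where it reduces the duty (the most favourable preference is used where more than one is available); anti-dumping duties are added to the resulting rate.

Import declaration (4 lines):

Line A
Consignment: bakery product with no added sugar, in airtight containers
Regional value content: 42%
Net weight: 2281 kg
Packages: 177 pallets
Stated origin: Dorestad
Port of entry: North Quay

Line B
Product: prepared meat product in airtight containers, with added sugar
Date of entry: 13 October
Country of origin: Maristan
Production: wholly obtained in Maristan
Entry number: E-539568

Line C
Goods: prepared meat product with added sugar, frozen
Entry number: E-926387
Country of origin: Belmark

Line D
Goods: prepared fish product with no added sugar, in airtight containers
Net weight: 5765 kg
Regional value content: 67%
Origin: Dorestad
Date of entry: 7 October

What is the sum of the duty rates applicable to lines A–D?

Line A: bakery product → III.2; in airtight containers → III.2.1; with no added sugar → III.2.1.1. Scheduled 24%. Dorestad agreement on III.1.2.2: III.2.1.1 not covered; Dorestad agreement on III.2: RVC < 50%. → 24%.
Line B: prepared meat product → III.1; in airtight containers → III.1.1; with added sugar → III.1.1.2. Scheduled 3%. Maristan agreement on III.2.2.2: III.1.1.2 not covered. → 3%.
Line C: prepared meat product → III.1; frozen → III.1.2; with added sugar → III.1.2.2. Scheduled 5%. No special measure applies. → 5%.
Line D: prepared fish product → III.3; in airtight containers → III.3.1; with no added sugar → III.3.1.1. Scheduled 14%. quota on III.3.1 open → in-quota 3%; Dorestad agreement on III.1.2.2: III.3.1.1 not covered; Dorestad agreement on III.2: III.3.1.1 not covered. → 3%.
Sum: 24% + 3% + 5% + 3% = 35%.

35%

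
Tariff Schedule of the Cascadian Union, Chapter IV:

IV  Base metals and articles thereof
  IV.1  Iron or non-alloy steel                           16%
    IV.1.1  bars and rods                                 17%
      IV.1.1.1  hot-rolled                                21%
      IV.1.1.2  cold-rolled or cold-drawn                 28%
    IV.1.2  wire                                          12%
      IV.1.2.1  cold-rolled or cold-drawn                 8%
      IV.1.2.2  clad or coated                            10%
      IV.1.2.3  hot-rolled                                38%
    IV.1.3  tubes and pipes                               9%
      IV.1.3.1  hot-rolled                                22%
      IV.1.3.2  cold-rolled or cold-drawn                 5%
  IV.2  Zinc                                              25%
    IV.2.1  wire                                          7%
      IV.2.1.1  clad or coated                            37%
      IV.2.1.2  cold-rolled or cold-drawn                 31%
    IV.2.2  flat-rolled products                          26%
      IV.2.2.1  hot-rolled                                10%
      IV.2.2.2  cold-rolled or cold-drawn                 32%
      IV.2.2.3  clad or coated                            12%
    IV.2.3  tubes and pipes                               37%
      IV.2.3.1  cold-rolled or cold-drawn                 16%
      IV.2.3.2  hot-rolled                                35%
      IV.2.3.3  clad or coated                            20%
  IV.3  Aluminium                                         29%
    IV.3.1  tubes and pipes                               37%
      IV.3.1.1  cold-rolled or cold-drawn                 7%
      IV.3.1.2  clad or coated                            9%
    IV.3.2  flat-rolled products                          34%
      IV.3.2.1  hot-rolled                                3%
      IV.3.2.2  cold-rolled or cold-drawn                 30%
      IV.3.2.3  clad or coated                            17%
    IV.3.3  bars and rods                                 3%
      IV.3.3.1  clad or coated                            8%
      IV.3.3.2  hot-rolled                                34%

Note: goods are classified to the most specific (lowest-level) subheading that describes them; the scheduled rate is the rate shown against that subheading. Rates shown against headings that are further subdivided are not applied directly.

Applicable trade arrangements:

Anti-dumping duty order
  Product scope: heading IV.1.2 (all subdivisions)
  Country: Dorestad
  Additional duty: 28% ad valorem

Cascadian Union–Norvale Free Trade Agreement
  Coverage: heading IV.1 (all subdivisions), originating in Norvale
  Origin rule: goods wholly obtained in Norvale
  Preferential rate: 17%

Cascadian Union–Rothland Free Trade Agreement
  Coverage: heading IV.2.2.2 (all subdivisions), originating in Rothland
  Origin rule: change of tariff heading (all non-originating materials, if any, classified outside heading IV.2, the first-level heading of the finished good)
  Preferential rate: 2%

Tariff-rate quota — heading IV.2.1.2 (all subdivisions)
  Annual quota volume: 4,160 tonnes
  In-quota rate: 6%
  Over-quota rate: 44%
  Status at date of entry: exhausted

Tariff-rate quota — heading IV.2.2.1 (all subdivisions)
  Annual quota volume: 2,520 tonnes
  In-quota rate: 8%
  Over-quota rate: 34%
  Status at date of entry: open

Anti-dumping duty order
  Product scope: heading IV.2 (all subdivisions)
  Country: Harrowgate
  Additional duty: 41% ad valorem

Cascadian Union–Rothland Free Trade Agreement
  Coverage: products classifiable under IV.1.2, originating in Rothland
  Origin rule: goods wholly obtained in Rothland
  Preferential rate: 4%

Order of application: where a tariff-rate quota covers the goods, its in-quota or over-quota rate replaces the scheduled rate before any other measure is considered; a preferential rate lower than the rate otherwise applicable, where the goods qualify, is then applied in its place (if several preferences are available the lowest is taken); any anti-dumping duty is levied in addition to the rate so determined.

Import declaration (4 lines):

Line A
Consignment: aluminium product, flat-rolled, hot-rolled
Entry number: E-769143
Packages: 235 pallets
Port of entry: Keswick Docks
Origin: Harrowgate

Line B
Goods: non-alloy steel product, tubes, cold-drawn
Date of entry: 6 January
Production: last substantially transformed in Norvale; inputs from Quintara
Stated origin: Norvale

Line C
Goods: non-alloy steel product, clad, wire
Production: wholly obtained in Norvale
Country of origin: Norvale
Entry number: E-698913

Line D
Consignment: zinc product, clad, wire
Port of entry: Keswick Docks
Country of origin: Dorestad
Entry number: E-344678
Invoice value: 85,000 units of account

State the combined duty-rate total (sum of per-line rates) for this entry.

Line A: aluminium → IV.3; flat-rolled → IV.3.2; hot-rolled → IV.3.2.1. Scheduled 3%. No special measure applies. → 3%.
Line B: non-alloy steel → IV.1; tubes → IV.1.3; cold-drawn → IV.1.3.2. Scheduled 5%. Norvale agreement on IV.1: not wholly obtained. → 5%.
Line C: non-alloy steel → IV.1; wire → IV.1.2; clad → IV.1.2.2. Scheduled 10%. Norvale agreement on IV.1: wholly obtained → 17% available; preference 17% not lower than 10% → no reduction. → 10%.
Line D: zinc → IV.2; wire → IV.2.1; clad → IV.2.1.1. Scheduled 37%. No special measure applies. → 37%.
Sum: 3% + 5% + 10% + 37% = 55%.

55%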